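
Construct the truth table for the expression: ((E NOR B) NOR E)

B | E | Output
--------------
0 | 0 | 0
0 | 1 | 0
1 | 0 | 1
1 | 1 | 0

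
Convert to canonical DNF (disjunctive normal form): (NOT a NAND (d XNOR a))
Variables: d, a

(NOT d AND a) OR (d AND NOT a) OR (d AND a)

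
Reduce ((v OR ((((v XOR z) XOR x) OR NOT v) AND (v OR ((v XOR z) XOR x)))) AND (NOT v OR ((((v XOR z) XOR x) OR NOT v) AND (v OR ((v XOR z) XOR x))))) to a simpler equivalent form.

By distribution ((E OR v) AND (E OR NOT v) = E) then distribution ((E OR v) AND (E OR NOT v) = E):
= ((v XOR z) XOR x)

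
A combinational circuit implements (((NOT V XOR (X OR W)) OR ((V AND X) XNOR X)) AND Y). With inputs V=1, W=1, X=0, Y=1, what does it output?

Substituting: (((NOT 1 XOR (0 OR 1)) OR ((1 AND 0) XNOR 0)) AND 1)
= 1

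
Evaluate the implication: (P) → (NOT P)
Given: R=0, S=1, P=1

Antecedent (P) = 1; consequent (NOT P) = 0.
1 → 0 = 0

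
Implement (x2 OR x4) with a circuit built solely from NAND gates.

((x2 NAND x2) NAND (x4 NAND x4))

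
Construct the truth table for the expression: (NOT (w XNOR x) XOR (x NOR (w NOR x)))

w | x | Output
--------------
0 | 0 | 0
0 | 1 | 1
1 | 0 | 0
1 | 1 | 0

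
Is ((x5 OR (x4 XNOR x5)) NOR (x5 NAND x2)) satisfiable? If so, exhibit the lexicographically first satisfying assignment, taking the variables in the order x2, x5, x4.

UNSATISFIABLE - no assignment makes this expression true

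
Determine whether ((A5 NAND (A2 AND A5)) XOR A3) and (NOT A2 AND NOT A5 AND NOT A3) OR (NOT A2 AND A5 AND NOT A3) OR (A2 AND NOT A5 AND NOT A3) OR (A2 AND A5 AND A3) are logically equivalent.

Yes, they are equivalent — the two output columns agree on all 8 assignments:
A2 | A5 | A3 | Expression 1 | Expression 2
------------------------------------------
0 | 0 | 0 | 1 | 1
0 | 0 | 1 | 0 | 0
0 | 1 | 0 | 1 | 1
0 | 1 | 1 | 0 | 0
1 | 0 | 0 | 1 | 1
1 | 0 | 1 | 0 | 0
1 | 1 | 0 | 0 | 0
1 | 1 | 1 | 1 | 1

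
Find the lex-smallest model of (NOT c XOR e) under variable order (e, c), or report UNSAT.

e=0, c=0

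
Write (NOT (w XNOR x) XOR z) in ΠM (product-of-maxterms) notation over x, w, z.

ΠM(0, 3, 5, 6) = (x OR w OR z) AND (x OR NOT w OR NOT z) AND (NOT x OR w OR NOT z) AND (NOT x OR NOT w OR z)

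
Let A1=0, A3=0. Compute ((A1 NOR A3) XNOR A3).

Substituting: ((0 NOR 0) XNOR 0)
= 0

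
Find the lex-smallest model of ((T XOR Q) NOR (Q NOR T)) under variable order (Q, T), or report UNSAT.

Q=1, T=1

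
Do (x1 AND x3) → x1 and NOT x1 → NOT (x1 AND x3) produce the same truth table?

Yes, Contrapositive is always equivalent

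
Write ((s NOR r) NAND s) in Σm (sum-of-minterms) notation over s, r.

Σm(0, 1, 2, 3) = (NOT s AND NOT r) OR (NOT s AND r) OR (s AND NOT r) OR (s AND r)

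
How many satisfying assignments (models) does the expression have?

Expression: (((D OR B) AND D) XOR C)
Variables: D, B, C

Satisfying assignments: (0,0,1), (0,1,1), (1,0,0), (1,1,0)
Count: 4 out of 8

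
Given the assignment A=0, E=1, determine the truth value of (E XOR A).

Substituting: (1 XOR 0)
= 1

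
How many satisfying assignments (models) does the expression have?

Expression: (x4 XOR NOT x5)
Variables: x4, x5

Satisfying assignments: (0,0), (1,1)
Count: 2 out of 4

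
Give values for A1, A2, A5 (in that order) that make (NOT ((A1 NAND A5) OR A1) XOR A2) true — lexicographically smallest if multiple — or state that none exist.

A1=0, A2=1, A5=0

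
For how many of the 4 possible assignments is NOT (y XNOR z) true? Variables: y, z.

Satisfying assignments: (0,1), (1,0)
Count: 2 out of 4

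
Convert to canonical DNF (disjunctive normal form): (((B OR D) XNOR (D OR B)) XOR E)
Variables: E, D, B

(NOT E AND NOT D AND NOT B) OR (NOT E AND NOT D AND B) OR (NOT E AND D AND NOT B) OR (NOT E AND D AND B)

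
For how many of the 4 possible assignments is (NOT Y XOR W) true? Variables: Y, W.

Satisfying assignments: (0,0), (1,1)
Count: 2 out of 4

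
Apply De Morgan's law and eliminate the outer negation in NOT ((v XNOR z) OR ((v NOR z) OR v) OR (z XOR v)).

NOT (v XNOR z) AND NOT ((v NOR z) OR v) AND NOT (z XOR v)
De Morgan's: NOT(OR of terms) = AND of negations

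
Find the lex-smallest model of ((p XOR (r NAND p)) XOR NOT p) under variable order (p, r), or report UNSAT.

p=1, r=1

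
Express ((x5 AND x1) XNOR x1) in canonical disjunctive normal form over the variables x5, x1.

(NOT x5 AND NOT x1) OR (x5 AND NOT x1) OR (x5 AND x1)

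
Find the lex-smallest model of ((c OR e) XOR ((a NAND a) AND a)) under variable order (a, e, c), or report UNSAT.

a=0, e=0, c=1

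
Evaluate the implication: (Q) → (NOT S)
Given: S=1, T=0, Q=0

Antecedent (Q) = 0; consequent (NOT S) = 0.
0 → 0 = 1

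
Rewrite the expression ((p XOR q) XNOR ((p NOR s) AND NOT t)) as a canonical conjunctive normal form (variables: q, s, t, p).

(q OR s OR t OR p) AND (q OR s OR t OR NOT p) AND (q OR s OR NOT t OR NOT p) AND (q OR NOT s OR t OR NOT p) AND (q OR NOT s OR NOT t OR NOT p) AND (NOT q OR s OR NOT t OR p) AND (NOT q OR NOT s OR t OR p) AND (NOT q OR NOT s OR NOT t OR p)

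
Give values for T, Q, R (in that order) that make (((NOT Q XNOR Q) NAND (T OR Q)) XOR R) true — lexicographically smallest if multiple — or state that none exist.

T=0, Q=0, R=0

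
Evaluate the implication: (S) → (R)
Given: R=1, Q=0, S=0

Antecedent (S) = 0; consequent (R) = 1.
0 → 1 = 1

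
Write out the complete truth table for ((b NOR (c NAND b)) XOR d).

b | c | d | Output
------------------
0 | 0 | 0 | 0
0 | 0 | 1 | 1
0 | 1 | 0 | 0
0 | 1 | 1 | 1
1 | 0 | 0 | 0
1 | 0 | 1 | 1
1 | 1 | 0 | 0
1 | 1 | 1 | 1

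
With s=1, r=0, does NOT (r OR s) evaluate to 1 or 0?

Substituting: NOT (0 OR 1)
= 0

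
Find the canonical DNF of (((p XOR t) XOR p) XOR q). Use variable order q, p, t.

(NOT q AND NOT p AND t) OR (NOT q AND p AND t) OR (q AND NOT p AND NOT t) OR (q AND p AND NOT t)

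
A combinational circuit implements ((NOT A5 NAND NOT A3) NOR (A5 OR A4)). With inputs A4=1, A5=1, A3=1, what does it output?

Substituting: ((NOT 1 NAND NOT 1) NOR (1 OR 1))
= 0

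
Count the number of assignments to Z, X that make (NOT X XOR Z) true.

Satisfying assignments: (0,0), (1,1)
Count: 2 out of 4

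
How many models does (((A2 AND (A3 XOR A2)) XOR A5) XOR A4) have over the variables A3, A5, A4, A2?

Satisfying assignments: (0,0,0,1), (0,0,1,0), (0,1,0,0), (0,1,1,1), (1,0,1,0), (1,0,1,1), (1,1,0,0), (1,1,0,1)
Count: 8 out of 16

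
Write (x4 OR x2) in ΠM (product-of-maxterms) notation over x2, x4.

ΠM(0) = (x2 OR x4)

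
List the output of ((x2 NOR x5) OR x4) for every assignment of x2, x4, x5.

x2 | x4 | x5 | Output
---------------------
0 | 0 | 0 | 1
0 | 0 | 1 | 0
0 | 1 | 0 | 1
0 | 1 | 1 | 1
1 | 0 | 0 | 0
1 | 0 | 1 | 0
1 | 1 | 0 | 1
1 | 1 | 1 | 1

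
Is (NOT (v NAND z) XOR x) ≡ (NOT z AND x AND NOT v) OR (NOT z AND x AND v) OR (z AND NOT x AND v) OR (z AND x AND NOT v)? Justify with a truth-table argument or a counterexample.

Yes, they are equivalent — the two output columns agree on all 8 assignments:
z | x | v | Expression 1 | Expression 2
---------------------------------------
0 | 0 | 0 | 0 | 0
0 | 0 | 1 | 0 | 0
0 | 1 | 0 | 1 | 1
0 | 1 | 1 | 1 | 1
1 | 0 | 0 | 0 | 0
1 | 0 | 1 | 1 | 1
1 | 1 | 0 | 1 | 1
1 | 1 | 1 | 0 | 0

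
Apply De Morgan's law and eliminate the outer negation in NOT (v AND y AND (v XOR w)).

NOT v OR NOT y OR NOT (v XOR w)
De Morgan's: NOT(AND of terms) = OR of negations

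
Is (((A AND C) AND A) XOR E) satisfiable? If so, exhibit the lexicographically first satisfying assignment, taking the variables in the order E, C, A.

E=0, C=1, A=1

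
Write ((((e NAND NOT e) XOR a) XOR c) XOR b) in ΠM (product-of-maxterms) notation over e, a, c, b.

ΠM(1, 2, 4, 7, 9, 10, 12, 15) = (e OR a OR c OR NOT b) AND (e OR a OR NOT c OR b) AND (e OR NOT a OR c OR b) AND (e OR NOT a OR NOT c OR NOT b) AND (NOT e OR a OR c OR NOT b) AND (NOT e OR a OR NOT c OR b) AND (NOT e OR NOT a OR c OR b) AND (NOT e OR NOT a OR NOT c OR NOT b)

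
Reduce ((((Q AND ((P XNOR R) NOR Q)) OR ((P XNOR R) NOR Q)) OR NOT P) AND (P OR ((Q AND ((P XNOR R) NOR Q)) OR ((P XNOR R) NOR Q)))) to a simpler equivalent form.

By distribution ((E OR v) AND (E OR NOT v) = E) then absorption (E OR (E AND v) = E):
= ((P XNOR R) NOR Q)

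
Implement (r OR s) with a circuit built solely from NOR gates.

((r NOR s) NOR (r NOR s))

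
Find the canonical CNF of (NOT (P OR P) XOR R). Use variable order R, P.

(R OR NOT P) AND (NOT R OR P)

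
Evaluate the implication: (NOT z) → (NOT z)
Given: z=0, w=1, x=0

Antecedent (NOT z) = 1; consequent (NOT z) = 1.
1 → 1 = 1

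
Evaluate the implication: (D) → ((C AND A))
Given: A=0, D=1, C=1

Antecedent (D) = 1; consequent ((C AND A)) = 0.
1 → 0 = 0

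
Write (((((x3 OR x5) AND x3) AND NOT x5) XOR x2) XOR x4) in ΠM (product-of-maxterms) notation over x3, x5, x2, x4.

ΠM(0, 3, 4, 7, 9, 10, 12, 15) = (x3 OR x5 OR x2 OR x4) AND (x3 OR x5 OR NOT x2 OR NOT x4) AND (x3 OR NOT x5 OR x2 OR x4) AND (x3 OR NOT x5 OR NOT x2 OR NOT x4) AND (NOT x3 OR x5 OR x2 OR NOT x4) AND (NOT x3 OR x5 OR NOT x2 OR x4) AND (NOT x3 OR NOT x5 OR x2 OR x4) AND (NOT x3 OR NOT x5 OR NOT x2 OR NOT x4)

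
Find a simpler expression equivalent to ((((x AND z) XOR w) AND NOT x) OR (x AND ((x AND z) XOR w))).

By distribution ((E AND v) OR (E AND NOT v) = E):
= ((x AND z) XOR w)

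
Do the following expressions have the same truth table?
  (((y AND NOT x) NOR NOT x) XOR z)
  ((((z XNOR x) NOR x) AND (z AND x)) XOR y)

No. Counterexample: with y=0, x=0, z=1, Expression 1 = 1 but Expression 2 = 0.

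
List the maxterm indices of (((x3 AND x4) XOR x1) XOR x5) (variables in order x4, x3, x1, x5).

ΠM(0, 3, 4, 7, 8, 11, 13, 14) = (x4 OR x3 OR x1 OR x5) AND (x4 OR x3 OR NOT x1 OR NOT x5) AND (x4 OR NOT x3 OR x1 OR x5) AND (x4 OR NOT x3 OR NOT x1 OR NOT x5) AND (NOT x4 OR x3 OR x1 OR x5) AND (NOT x4 OR x3 OR NOT x1 OR NOT x5) AND (NOT x4 OR NOT x3 OR x1 OR NOT x5) AND (NOT x4 OR NOT x3 OR NOT x1 OR x5)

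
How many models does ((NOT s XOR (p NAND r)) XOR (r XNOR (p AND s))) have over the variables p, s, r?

Satisfying assignments: (0,0,0), (0,1,1), (1,0,0), (1,0,1), (1,1,0), (1,1,1)
Count: 6 out of 8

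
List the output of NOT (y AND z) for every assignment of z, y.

z | y | Output
--------------
0 | 0 | 1
0 | 1 | 1
1 | 0 | 1
1 | 1 | 0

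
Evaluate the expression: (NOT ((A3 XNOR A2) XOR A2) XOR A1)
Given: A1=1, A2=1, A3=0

Substituting: (NOT ((0 XNOR 1) XOR 1) XOR 1)
= 1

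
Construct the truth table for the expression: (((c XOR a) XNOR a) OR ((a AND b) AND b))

c | a | b | Output
------------------
0 | 0 | 0 | 1
0 | 0 | 1 | 1
0 | 1 | 0 | 1
0 | 1 | 1 | 1
1 | 0 | 0 | 0
1 | 0 | 1 | 0
1 | 1 | 0 | 0
1 | 1 | 1 | 1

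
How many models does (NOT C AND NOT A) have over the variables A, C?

Satisfying assignments: (0,0)
Count: 1 out of 4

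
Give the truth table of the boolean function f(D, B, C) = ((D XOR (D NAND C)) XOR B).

D | B | C | Output
------------------
0 | 0 | 0 | 1
0 | 0 | 1 | 1
0 | 1 | 0 | 0
0 | 1 | 1 | 0
1 | 0 | 0 | 0
1 | 0 | 1 | 1
1 | 1 | 0 | 1
1 | 1 | 1 | 0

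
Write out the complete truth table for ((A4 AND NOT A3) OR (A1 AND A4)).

A1 | A4 | A3 | Output
---------------------
0 | 0 | 0 | 0
0 | 0 | 1 | 0
0 | 1 | 0 | 1
0 | 1 | 1 | 0
1 | 0 | 0 | 0
1 | 0 | 1 | 0
1 | 1 | 0 | 1
1 | 1 | 1 | 1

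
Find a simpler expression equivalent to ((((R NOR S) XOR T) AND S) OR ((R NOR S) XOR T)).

By absorption (E OR (E AND v) = E):
= ((R NOR S) XOR T)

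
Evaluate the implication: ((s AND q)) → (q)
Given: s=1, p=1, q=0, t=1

Antecedent ((s AND q)) = 0; consequent (q) = 0.
0 → 0 = 1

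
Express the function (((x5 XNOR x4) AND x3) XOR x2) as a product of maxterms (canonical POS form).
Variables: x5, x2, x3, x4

ΠM(0, 1, 3, 6, 8, 9, 10, 15) = (x5 OR x2 OR x3 OR x4) AND (x5 OR x2 OR x3 OR NOT x4) AND (x5 OR x2 OR NOT x3 OR NOT x4) AND (x5 OR NOT x2 OR NOT x3 OR x4) AND (NOT x5 OR x2 OR x3 OR x4) AND (NOT x5 OR x2 OR x3 OR NOT x4) AND (NOT x5 OR x2 OR NOT x3 OR x4) AND (NOT x5 OR NOT x2 OR NOT x3 OR NOT x4)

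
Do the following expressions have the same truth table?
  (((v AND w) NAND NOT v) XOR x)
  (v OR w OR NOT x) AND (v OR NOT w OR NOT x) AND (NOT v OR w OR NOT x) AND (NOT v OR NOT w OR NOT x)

Yes, they are equivalent — the two output columns agree on all 8 assignments:
v | w | x | Expression 1 | Expression 2
---------------------------------------
0 | 0 | 0 | 1 | 1
0 | 0 | 1 | 0 | 0
0 | 1 | 0 | 1 | 1
0 | 1 | 1 | 0 | 0
1 | 0 | 0 | 1 | 1
1 | 0 | 1 | 0 | 0
1 | 1 | 0 | 1 | 1
1 | 1 | 1 | 0 | 0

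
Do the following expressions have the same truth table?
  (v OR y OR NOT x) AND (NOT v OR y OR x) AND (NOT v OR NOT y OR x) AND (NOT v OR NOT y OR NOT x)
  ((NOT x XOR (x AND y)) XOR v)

Yes, they are equivalent — the two output columns agree on all 8 assignments:
v | y | x | Expression 1 | Expression 2
---------------------------------------
0 | 0 | 0 | 1 | 1
0 | 0 | 1 | 0 | 0
0 | 1 | 0 | 1 | 1
0 | 1 | 1 | 1 | 1
1 | 0 | 0 | 0 | 0
1 | 0 | 1 | 1 | 1
1 | 1 | 0 | 0 | 0
1 | 1 | 1 | 0 | 0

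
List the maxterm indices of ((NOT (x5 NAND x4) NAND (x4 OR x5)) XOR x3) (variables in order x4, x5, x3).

ΠM(1, 3, 5, 6) = (x4 OR x5 OR NOT x3) AND (x4 OR NOT x5 OR NOT x3) AND (NOT x4 OR x5 OR NOT x3) AND (NOT x4 OR NOT x5 OR x3)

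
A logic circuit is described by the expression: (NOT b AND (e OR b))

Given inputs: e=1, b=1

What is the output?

Substituting: (NOT 1 AND (1 OR 1))
= 0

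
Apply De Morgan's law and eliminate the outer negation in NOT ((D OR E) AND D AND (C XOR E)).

NOT (D OR E) OR NOT D OR NOT (C XOR E)
De Morgan's: NOT(AND of terms) = OR of negations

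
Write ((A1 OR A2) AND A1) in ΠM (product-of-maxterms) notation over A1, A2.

ΠM(0, 1) = (A1 OR A2) AND (A1 OR NOT A2)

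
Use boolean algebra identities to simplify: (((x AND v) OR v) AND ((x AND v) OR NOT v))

By distribution ((E OR v) AND (E OR NOT v) = E):
= (x AND v)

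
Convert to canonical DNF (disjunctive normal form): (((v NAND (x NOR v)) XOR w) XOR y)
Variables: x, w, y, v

(NOT x AND NOT w AND NOT y AND NOT v) OR (NOT x AND NOT w AND NOT y AND v) OR (NOT x AND w AND y AND NOT v) OR (NOT x AND w AND y AND v) OR (x AND NOT w AND NOT y AND NOT v) OR (x AND NOT w AND NOT y AND v) OR (x AND w AND y AND NOT v) OR (x AND w AND y AND v)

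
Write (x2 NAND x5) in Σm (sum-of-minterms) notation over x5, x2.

Σm(0, 1, 2) = (NOT x5 AND NOT x2) OR (NOT x5 AND x2) OR (x5 AND NOT x2)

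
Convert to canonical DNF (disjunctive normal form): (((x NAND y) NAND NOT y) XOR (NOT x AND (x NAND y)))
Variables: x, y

(NOT x AND NOT y) OR (x AND y)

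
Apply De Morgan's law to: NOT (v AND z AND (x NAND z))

NOT v OR NOT z OR NOT (x NAND z)
De Morgan's: NOT(AND of terms) = OR of negations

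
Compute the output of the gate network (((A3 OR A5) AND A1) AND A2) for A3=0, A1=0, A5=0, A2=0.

Substituting: (((0 OR 0) AND 0) AND 0)
= 0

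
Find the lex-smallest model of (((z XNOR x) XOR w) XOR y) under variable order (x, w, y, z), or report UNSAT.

x=0, w=0, y=0, z=0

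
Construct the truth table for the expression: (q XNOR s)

q | s | Output
--------------
0 | 0 | 1
0 | 1 | 0
1 | 0 | 0
1 | 1 | 1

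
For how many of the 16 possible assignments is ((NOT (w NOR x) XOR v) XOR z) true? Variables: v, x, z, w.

Satisfying assignments: (0,0,0,1), (0,0,1,0), (0,1,0,0), (0,1,0,1), (1,0,0,0), (1,0,1,1), (1,1,1,0), (1,1,1,1)
Count: 8 out of 16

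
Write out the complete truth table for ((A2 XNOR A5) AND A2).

A2 | A5 | Output
----------------
0 | 0 | 0
0 | 1 | 0
1 | 0 | 0
1 | 1 | 1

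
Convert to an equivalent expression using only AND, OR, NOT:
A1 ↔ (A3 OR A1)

(A1 AND (A3 OR A1)) OR (NOT A1 AND NOT (A3 OR A1))
(Biconditional = both true or both false)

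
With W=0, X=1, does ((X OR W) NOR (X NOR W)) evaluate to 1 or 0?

Substituting: ((1 OR 0) NOR (1 NOR 0))
= 0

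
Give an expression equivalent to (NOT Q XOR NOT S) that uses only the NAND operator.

(((Q NAND Q) NAND ((Q NAND Q) NAND (S NAND S))) NAND ((S NAND S) NAND ((Q NAND Q) NAND (S NAND S))))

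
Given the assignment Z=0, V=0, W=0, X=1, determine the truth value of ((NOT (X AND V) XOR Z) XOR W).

Substituting: ((NOT (1 AND 0) XOR 0) XOR 0)
= 1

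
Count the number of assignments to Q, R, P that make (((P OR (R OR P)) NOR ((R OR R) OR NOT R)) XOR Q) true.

Satisfying assignments: (1,0,0), (1,0,1), (1,1,0), (1,1,1)
Count: 4 out of 8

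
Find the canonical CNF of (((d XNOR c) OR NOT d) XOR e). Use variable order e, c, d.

(e OR c OR NOT d) AND (NOT e OR c OR d) AND (NOT e OR NOT c OR d) AND (NOT e OR NOT c OR NOT d)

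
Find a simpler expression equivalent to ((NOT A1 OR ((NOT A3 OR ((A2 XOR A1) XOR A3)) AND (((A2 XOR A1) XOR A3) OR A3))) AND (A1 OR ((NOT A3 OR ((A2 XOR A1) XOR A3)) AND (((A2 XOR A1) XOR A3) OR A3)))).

By distribution ((E OR v) AND (E OR NOT v) = E) then distribution ((E OR v) AND (E OR NOT v) = E):
= ((A2 XOR A1) XOR A3)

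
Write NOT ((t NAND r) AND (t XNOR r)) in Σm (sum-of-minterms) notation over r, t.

Σm(1, 2, 3) = (NOT r AND t) OR (r AND NOT t) OR (r AND t)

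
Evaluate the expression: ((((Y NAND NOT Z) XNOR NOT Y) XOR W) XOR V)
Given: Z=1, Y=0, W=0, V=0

Substituting: ((((0 NAND NOT 1) XNOR NOT 0) XOR 0) XOR 0)
= 1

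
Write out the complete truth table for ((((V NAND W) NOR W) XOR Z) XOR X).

V | Z | W | X | Output
----------------------
0 | 0 | 0 | 0 | 0
0 | 0 | 0 | 1 | 1
0 | 0 | 1 | 0 | 0
0 | 0 | 1 | 1 | 1
0 | 1 | 0 | 0 | 1
0 | 1 | 0 | 1 | 0
0 | 1 | 1 | 0 | 1
0 | 1 | 1 | 1 | 0
1 | 0 | 0 | 0 | 0
1 | 0 | 0 | 1 | 1
1 | 0 | 1 | 0 | 0
1 | 0 | 1 | 1 | 1
1 | 1 | 0 | 0 | 1
1 | 1 | 0 | 1 | 0
1 | 1 | 1 | 0 | 1
1 | 1 | 1 | 1 | 0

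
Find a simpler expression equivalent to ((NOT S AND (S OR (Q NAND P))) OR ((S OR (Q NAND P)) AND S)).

By distribution ((E AND v) OR (E AND NOT v) = E):
= (S OR (Q NAND P))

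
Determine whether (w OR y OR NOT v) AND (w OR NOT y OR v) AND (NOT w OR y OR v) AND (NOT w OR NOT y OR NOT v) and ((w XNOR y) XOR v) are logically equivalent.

Yes, they are equivalent — the two output columns agree on all 8 assignments:
w | y | v | Expression 1 | Expression 2
---------------------------------------
0 | 0 | 0 | 1 | 1
0 | 0 | 1 | 0 | 0
0 | 1 | 0 | 0 | 0
0 | 1 | 1 | 1 | 1
1 | 0 | 0 | 0 | 0
1 | 0 | 1 | 1 | 1
1 | 1 | 0 | 1 | 1
1 | 1 | 1 | 0 | 0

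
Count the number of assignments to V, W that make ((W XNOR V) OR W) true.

Satisfying assignments: (0,0), (0,1), (1,1)
Count: 3 out of 4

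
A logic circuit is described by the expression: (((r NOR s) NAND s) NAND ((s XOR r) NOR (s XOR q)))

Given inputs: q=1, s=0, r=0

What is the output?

Substituting: (((0 NOR 0) NAND 0) NAND ((0 XOR 0) NOR (0 XOR 1)))
= 1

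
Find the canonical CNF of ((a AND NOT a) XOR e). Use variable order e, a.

(e OR a) AND (e OR NOT a)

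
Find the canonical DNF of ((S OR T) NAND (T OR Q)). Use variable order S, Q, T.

(NOT S AND NOT Q AND NOT T) OR (NOT S AND Q AND NOT T) OR (S AND NOT Q AND NOT T)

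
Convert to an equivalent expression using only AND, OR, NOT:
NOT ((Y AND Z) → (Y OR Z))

(Y AND Z) AND NOT (Y OR Z)
(Negated implication: NOT(A → B) = A AND NOT B)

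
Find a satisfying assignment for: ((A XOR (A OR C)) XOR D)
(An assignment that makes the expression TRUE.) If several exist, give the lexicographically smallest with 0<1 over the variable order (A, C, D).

A=0, C=0, D=1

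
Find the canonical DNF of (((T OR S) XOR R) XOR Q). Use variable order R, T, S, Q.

(NOT R AND NOT T AND NOT S AND Q) OR (NOT R AND NOT T AND S AND NOT Q) OR (NOT R AND T AND NOT S AND NOT Q) OR (NOT R AND T AND S AND NOT Q) OR (R AND NOT T AND NOT S AND NOT Q) OR (R AND NOT T AND S AND Q) OR (R AND T AND NOT S AND Q) OR (R AND T AND S AND Q)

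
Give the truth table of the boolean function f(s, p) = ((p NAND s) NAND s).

s | p | Output
--------------
0 | 0 | 1
0 | 1 | 1
1 | 0 | 0
1 | 1 | 1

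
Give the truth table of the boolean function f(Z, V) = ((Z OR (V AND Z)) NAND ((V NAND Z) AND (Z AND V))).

Z | V | Output
--------------
0 | 0 | 1
0 | 1 | 1
1 | 0 | 1
1 | 1 | 1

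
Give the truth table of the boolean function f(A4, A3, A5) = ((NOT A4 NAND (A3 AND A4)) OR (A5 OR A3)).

A4 | A3 | A5 | Output
---------------------
0 | 0 | 0 | 1
0 | 0 | 1 | 1
0 | 1 | 0 | 1
0 | 1 | 1 | 1
1 | 0 | 0 | 1
1 | 0 | 1 | 1
1 | 1 | 0 | 1
1 | 1 | 1 | 1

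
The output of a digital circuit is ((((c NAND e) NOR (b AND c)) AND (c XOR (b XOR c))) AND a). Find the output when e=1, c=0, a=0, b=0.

Substituting: ((((0 NAND 1) NOR (0 AND 0)) AND (0 XOR (0 XOR 0))) AND 0)
= 0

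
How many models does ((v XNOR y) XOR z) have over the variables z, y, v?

Satisfying assignments: (0,0,0), (0,1,1), (1,0,1), (1,1,0)
Count: 4 out of 8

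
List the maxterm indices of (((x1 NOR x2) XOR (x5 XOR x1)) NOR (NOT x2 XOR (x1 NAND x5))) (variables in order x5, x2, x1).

ΠM(0, 1, 2, 3, 5, 6) = (x5 OR x2 OR x1) AND (x5 OR x2 OR NOT x1) AND (x5 OR NOT x2 OR x1) AND (x5 OR NOT x2 OR NOT x1) AND (NOT x5 OR x2 OR NOT x1) AND (NOT x5 OR NOT x2 OR x1)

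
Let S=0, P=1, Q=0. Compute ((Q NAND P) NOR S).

Substituting: ((0 NAND 1) NOR 0)
= 0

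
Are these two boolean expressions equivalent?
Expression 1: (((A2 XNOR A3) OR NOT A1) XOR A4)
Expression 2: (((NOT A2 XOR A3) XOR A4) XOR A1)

No. Counterexample: with A2=0, A3=0, A4=0, A1=1, Expression 1 = 1 but Expression 2 = 0.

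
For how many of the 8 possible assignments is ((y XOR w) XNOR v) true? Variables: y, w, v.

Satisfying assignments: (0,0,0), (0,1,1), (1,0,1), (1,1,0)
Count: 4 out of 8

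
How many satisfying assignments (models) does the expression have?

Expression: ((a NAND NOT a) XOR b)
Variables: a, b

Satisfying assignments: (0,0), (1,0)
Count: 2 out of 4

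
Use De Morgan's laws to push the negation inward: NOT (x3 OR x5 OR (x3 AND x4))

NOT x3 AND NOT x5 AND NOT (x3 AND x4)
De Morgan's: NOT(OR of terms) = AND of negations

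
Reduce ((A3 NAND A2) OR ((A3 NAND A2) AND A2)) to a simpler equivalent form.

By absorption (E OR (E AND v) = E):
= (A3 NAND A2)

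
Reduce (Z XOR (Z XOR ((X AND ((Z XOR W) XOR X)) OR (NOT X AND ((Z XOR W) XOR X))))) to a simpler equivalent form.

By XOR self-cancellation ((E XOR v) XOR v = E) then distribution ((E AND v) OR (E AND NOT v) = E):
= ((Z XOR W) XOR X)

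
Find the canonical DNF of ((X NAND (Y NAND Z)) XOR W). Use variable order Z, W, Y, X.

(NOT Z AND NOT W AND NOT Y AND NOT X) OR (NOT Z AND NOT W AND Y AND NOT X) OR (NOT Z AND W AND NOT Y AND X) OR (NOT Z AND W AND Y AND X) OR (Z AND NOT W AND NOT Y AND NOT X) OR (Z AND NOT W AND Y AND NOT X) OR (Z AND NOT W AND Y AND X) OR (Z AND W AND NOT Y AND X)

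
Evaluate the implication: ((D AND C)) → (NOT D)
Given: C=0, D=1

Antecedent ((D AND C)) = 0; consequent (NOT D) = 0.
0 → 0 = 1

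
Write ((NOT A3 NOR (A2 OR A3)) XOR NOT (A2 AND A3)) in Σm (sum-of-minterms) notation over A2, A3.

Σm(0, 1, 2) = (NOT A2 AND NOT A3) OR (NOT A2 AND A3) OR (A2 AND NOT A3)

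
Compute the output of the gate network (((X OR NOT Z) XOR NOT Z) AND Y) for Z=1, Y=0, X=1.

Substituting: (((1 OR NOT 1) XOR NOT 1) AND 0)
= 0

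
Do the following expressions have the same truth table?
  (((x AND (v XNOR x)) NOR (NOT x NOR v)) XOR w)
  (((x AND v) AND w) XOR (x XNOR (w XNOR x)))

No. Counterexample: with x=0, v=0, w=0, Expression 1 = 1 but Expression 2 = 0.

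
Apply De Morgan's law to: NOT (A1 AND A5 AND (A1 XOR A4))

NOT A1 OR NOT A5 OR NOT (A1 XOR A4)
De Morgan's: NOT(AND of terms) = OR of negations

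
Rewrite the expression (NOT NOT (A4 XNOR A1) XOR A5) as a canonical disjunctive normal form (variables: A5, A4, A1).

(NOT A5 AND NOT A4 AND NOT A1) OR (NOT A5 AND A4 AND A1) OR (A5 AND NOT A4 AND A1) OR (A5 AND A4 AND NOT A1)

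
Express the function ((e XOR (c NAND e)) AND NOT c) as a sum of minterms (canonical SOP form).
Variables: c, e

Σm(0) = (NOT c AND NOT e)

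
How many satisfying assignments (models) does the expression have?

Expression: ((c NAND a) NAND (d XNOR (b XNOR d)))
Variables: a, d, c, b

Satisfying assignments: (0,0,0,0), (0,0,1,0), (0,1,0,0), (0,1,1,0), (1,0,0,0), (1,0,1,0), (1,0,1,1), (1,1,0,0), (1,1,1,0), (1,1,1,1)
Count: 10 out of 16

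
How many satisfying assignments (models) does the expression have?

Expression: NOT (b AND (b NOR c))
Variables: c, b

Satisfying assignments: (0,0), (0,1), (1,0), (1,1)
Count: 4 out of 4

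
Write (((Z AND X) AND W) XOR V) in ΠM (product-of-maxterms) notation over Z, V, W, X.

ΠM(0, 1, 2, 3, 8, 9, 10, 15) = (Z OR V OR W OR X) AND (Z OR V OR W OR NOT X) AND (Z OR V OR NOT W OR X) AND (Z OR V OR NOT W OR NOT X) AND (NOT Z OR V OR W OR X) AND (NOT Z OR V OR W OR NOT X) AND (NOT Z OR V OR NOT W OR X) AND (NOT Z OR NOT V OR NOT W OR NOT X)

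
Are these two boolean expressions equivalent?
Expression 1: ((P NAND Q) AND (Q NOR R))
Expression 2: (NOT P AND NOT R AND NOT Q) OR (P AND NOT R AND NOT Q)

Yes, they are equivalent — the two output columns agree on all 8 assignments:
P | R | Q | Expression 1 | Expression 2
---------------------------------------
0 | 0 | 0 | 1 | 1
0 | 0 | 1 | 0 | 0
0 | 1 | 0 | 0 | 0
0 | 1 | 1 | 0 | 0
1 | 0 | 0 | 1 | 1
1 | 0 | 1 | 0 | 0
1 | 1 | 0 | 0 | 0
1 | 1 | 1 | 0 | 0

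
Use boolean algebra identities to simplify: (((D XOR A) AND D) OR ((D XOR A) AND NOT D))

By distribution ((E AND v) OR (E AND NOT v) = E):
= (D XOR A)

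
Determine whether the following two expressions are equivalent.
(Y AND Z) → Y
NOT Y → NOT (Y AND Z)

Yes, Contrapositive is always equivalent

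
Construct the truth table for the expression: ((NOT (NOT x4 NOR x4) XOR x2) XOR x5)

x2 | x5 | x4 | Output
---------------------
0 | 0 | 0 | 1
0 | 0 | 1 | 1
0 | 1 | 0 | 0
0 | 1 | 1 | 0
1 | 0 | 0 | 0
1 | 0 | 1 | 0
1 | 1 | 0 | 1
1 | 1 | 1 | 1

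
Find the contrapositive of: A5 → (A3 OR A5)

Contrapositive: NOT (A3 OR A5) → NOT A5
Note: A statement and its contrapositive are logically equivalent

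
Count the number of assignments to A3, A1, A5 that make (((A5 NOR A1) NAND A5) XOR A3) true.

Satisfying assignments: (0,0,0), (0,0,1), (0,1,0), (0,1,1)
Count: 4 out of 8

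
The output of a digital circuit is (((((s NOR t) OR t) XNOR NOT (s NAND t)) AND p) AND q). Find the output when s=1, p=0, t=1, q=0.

Substituting: (((((1 NOR 1) OR 1) XNOR NOT (1 NAND 1)) AND 0) AND 0)
= 0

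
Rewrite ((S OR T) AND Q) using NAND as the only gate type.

((((S NAND S) NAND (T NAND T)) NAND Q) NAND (((S NAND S) NAND (T NAND T)) NAND Q))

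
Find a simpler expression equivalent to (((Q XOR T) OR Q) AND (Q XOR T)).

By absorption (E AND (E OR v) = E):
= (Q XOR T)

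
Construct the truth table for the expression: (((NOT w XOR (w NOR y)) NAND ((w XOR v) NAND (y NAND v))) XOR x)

y | v | w | x | Output
----------------------
0 | 0 | 0 | 0 | 1
0 | 0 | 0 | 1 | 0
0 | 0 | 1 | 0 | 1
0 | 0 | 1 | 1 | 0
0 | 1 | 0 | 0 | 1
0 | 1 | 0 | 1 | 0
0 | 1 | 1 | 0 | 1
0 | 1 | 1 | 1 | 0
1 | 0 | 0 | 0 | 0
1 | 0 | 0 | 1 | 1
1 | 0 | 1 | 0 | 1
1 | 0 | 1 | 1 | 0
1 | 1 | 0 | 0 | 0
1 | 1 | 0 | 1 | 1
1 | 1 | 1 | 0 | 1
1 | 1 | 1 | 1 | 0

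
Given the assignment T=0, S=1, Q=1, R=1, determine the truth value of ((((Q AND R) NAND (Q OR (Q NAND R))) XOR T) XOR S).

Substituting: ((((1 AND 1) NAND (1 OR (1 NAND 1))) XOR 0) XOR 1)
= 1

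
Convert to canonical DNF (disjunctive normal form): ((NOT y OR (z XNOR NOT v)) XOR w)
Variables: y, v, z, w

(NOT y AND NOT v AND NOT z AND NOT w) OR (NOT y AND NOT v AND z AND NOT w) OR (NOT y AND v AND NOT z AND NOT w) OR (NOT y AND v AND z AND NOT w) OR (y AND NOT v AND NOT z AND w) OR (y AND NOT v AND z AND NOT w) OR (y AND v AND NOT z AND NOT w) OR (y AND v AND z AND w)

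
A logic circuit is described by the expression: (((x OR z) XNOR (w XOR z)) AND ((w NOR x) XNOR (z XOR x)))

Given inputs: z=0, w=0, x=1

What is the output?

Substituting: (((1 OR 0) XNOR (0 XOR 0)) AND ((0 NOR 1) XNOR (0 XOR 1)))
= 0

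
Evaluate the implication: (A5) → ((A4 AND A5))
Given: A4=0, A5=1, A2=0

Antecedent (A5) = 1; consequent ((A4 AND A5)) = 0.
1 → 0 = 0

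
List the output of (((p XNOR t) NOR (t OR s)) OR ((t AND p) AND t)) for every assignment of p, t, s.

p | t | s | Output
------------------
0 | 0 | 0 | 0
0 | 0 | 1 | 0
0 | 1 | 0 | 0
0 | 1 | 1 | 0
1 | 0 | 0 | 1
1 | 0 | 1 | 0
1 | 1 | 0 | 1
1 | 1 | 1 | 1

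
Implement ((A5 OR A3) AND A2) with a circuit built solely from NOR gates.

((((A5 NOR A3) NOR (A5 NOR A3)) NOR ((A5 NOR A3) NOR (A5 NOR A3))) NOR (A2 NOR A2))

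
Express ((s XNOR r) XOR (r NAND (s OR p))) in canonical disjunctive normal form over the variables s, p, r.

(NOT s AND NOT p AND r) OR (s AND NOT p AND NOT r) OR (s AND NOT p AND r) OR (s AND p AND NOT r) OR (s AND p AND r)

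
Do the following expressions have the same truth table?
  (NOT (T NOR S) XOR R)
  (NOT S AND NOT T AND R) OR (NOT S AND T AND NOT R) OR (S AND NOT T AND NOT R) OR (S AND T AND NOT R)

Yes, they are equivalent — the two output columns agree on all 8 assignments:
S | T | R | Expression 1 | Expression 2
---------------------------------------
0 | 0 | 0 | 0 | 0
0 | 0 | 1 | 1 | 1
0 | 1 | 0 | 1 | 1
0 | 1 | 1 | 0 | 0
1 | 0 | 0 | 1 | 1
1 | 0 | 1 | 0 | 0
1 | 1 | 0 | 1 | 1
1 | 1 | 1 | 0 | 0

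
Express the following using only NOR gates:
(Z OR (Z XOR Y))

((Z NOR ((((Z NOR Y) NOR (Z NOR Y)) NOR ((Z NOR Y) NOR (Z NOR Y))) NOR ((((Z NOR Z) NOR (Y NOR Y)) NOR ((Z NOR Z) NOR (Y NOR Y))) NOR (((Z NOR Z) NOR (Y NOR Y)) NOR ((Z NOR Z) NOR (Y NOR Y)))))) NOR (Z NOR ((((Z NOR Y) NOR (Z NOR Y)) NOR ((Z NOR Y) NOR (Z NOR Y))) NOR ((((Z NOR Z) NOR (Y NOR Y)) NOR ((Z NOR Z) NOR (Y NOR Y))) NOR (((Z NOR Z) NOR (Y NOR Y)) NOR ((Z NOR Z) NOR (Y NOR Y)))))))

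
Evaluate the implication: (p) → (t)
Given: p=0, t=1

Antecedent (p) = 0; consequent (t) = 1.
0 → 1 = 1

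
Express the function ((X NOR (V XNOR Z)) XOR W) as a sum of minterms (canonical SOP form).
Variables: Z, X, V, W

Σm(1, 2, 5, 7, 8, 11, 13, 15) = (NOT Z AND NOT X AND NOT V AND W) OR (NOT Z AND NOT X AND V AND NOT W) OR (NOT Z AND X AND NOT V AND W) OR (NOT Z AND X AND V AND W) OR (Z AND NOT X AND NOT V AND NOT W) OR (Z AND NOT X AND V AND W) OR (Z AND X AND NOT V AND W) OR (Z AND X AND V AND W)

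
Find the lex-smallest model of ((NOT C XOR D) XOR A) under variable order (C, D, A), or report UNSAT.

C=0, D=0, A=0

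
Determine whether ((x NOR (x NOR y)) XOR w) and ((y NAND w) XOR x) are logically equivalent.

No. Counterexample: with w=0, y=0, x=0, Expression 1 = 0 but Expression 2 = 1.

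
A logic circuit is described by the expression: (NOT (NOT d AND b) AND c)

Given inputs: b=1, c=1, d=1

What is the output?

Substituting: (NOT (NOT 1 AND 1) AND 1)
= 1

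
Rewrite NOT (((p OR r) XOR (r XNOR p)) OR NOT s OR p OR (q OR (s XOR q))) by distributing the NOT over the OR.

NOT ((p OR r) XOR (r XNOR p)) AND s AND NOT p AND NOT (q OR (s XOR q))
De Morgan's: NOT(OR of terms) = AND of negations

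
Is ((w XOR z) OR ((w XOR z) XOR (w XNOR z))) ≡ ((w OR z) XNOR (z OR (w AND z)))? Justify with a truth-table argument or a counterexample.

No. Counterexample: with z=0, w=1, Expression 1 = 1 but Expression 2 = 0.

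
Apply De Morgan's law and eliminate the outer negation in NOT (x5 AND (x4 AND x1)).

NOT x5 OR NOT (x4 AND x1)
De Morgan's: NOT(AND of terms) = OR of negations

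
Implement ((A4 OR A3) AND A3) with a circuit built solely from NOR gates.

((((A4 NOR A3) NOR (A4 NOR A3)) NOR ((A4 NOR A3) NOR (A4 NOR A3))) NOR (A3 NOR A3))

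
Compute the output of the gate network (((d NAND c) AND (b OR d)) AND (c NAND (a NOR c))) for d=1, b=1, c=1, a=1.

Substituting: (((1 NAND 1) AND (1 OR 1)) AND (1 NAND (1 NOR 1)))
= 0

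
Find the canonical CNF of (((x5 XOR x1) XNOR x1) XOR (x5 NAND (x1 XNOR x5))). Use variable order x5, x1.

(x5 OR x1) AND (x5 OR NOT x1) AND (NOT x5 OR NOT x1)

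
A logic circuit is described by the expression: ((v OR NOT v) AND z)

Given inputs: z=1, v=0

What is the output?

Substituting: ((0 OR NOT 0) AND 1)
= 1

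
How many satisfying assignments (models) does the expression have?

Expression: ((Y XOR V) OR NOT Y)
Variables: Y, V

Satisfying assignments: (0,0), (0,1), (1,0)
Count: 3 out of 4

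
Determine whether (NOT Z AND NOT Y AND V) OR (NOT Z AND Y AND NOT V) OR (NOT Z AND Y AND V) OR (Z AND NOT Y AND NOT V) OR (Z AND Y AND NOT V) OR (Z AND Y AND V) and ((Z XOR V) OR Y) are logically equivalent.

Yes, they are equivalent — the two output columns agree on all 8 assignments:
Z | Y | V | Expression 1 | Expression 2
---------------------------------------
0 | 0 | 0 | 0 | 0
0 | 0 | 1 | 1 | 1
0 | 1 | 0 | 1 | 1
0 | 1 | 1 | 1 | 1
1 | 0 | 0 | 1 | 1
1 | 0 | 1 | 0 | 0
1 | 1 | 0 | 1 | 1
1 | 1 | 1 | 1 | 1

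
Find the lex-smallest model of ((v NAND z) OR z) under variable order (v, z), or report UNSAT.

v=0, z=0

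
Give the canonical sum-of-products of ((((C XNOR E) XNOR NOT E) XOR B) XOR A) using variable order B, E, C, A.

Σm(0, 3, 4, 7, 9, 10, 13, 14) = (NOT B AND NOT E AND NOT C AND NOT A) OR (NOT B AND NOT E AND C AND A) OR (NOT B AND E AND NOT C AND NOT A) OR (NOT B AND E AND C AND A) OR (B AND NOT E AND NOT C AND A) OR (B AND NOT E AND C AND NOT A) OR (B AND E AND NOT C AND A) OR (B AND E AND C AND NOT A)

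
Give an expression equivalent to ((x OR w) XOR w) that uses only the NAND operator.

((((x NAND x) NAND (w NAND w)) NAND (((x NAND x) NAND (w NAND w)) NAND w)) NAND (w NAND (((x NAND x) NAND (w NAND w)) NAND w)))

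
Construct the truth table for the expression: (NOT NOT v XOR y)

y | v | Output
--------------
0 | 0 | 0
0 | 1 | 1
1 | 0 | 1
1 | 1 | 0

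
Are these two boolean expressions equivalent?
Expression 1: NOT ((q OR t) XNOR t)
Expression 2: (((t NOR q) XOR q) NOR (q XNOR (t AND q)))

No. Counterexample: with t=0, q=1, Expression 1 = 1 but Expression 2 = 0.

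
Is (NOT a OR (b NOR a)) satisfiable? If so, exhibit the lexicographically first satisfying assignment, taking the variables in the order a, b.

a=0, b=0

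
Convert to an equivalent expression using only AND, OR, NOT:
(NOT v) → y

v OR y
(Implication elimination: A → B = NOT A OR B)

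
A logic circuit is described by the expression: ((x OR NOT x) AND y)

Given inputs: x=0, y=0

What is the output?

Substituting: ((0 OR NOT 0) AND 0)
= 0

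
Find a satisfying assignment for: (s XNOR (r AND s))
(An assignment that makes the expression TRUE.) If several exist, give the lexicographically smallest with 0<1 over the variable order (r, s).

r=0, s=0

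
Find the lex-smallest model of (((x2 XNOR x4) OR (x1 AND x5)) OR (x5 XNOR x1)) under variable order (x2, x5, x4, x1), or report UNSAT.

x2=0, x5=0, x4=0, x1=0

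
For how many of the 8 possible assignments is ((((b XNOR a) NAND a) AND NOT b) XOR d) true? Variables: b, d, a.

Satisfying assignments: (0,0,0), (0,0,1), (1,1,0), (1,1,1)
Count: 4 out of 8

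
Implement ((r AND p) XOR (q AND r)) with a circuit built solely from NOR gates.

((((((r NOR r) NOR (p NOR p)) NOR ((q NOR q) NOR (r NOR r))) NOR (((r NOR r) NOR (p NOR p)) NOR ((q NOR q) NOR (r NOR r)))) NOR ((((r NOR r) NOR (p NOR p)) NOR ((q NOR q) NOR (r NOR r))) NOR (((r NOR r) NOR (p NOR p)) NOR ((q NOR q) NOR (r NOR r))))) NOR ((((((r NOR r) NOR (p NOR p)) NOR ((r NOR r) NOR (p NOR p))) NOR (((q NOR q) NOR (r NOR r)) NOR ((q NOR q) NOR (r NOR r)))) NOR ((((r NOR r) NOR (p NOR p)) NOR ((r NOR r) NOR (p NOR p))) NOR (((q NOR q) NOR (r NOR r)) NOR ((q NOR q) NOR (r NOR r))))) NOR (((((r NOR r) NOR (p NOR p)) NOR ((r NOR r) NOR (p NOR p))) NOR (((q NOR q) NOR (r NOR r)) NOR ((q NOR q) NOR (r NOR r)))) NOR ((((r NOR r) NOR (p NOR p)) NOR ((r NOR r) NOR (p NOR p))) NOR (((q NOR q) NOR (r NOR r)) NOR ((q NOR q) NOR (r NOR r)))))))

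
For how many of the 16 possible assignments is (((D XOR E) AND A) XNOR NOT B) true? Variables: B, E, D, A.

Satisfying assignments: (0,0,1,1), (0,1,0,1), (1,0,0,0), (1,0,0,1), (1,0,1,0), (1,1,0,0), (1,1,1,0), (1,1,1,1)
Count: 8 out of 16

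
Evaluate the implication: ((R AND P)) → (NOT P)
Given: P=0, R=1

Antecedent ((R AND P)) = 0; consequent (NOT P) = 1.
0 → 1 = 1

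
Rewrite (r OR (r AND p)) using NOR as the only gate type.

((r NOR ((r NOR r) NOR (p NOR p))) NOR (r NOR ((r NOR r) NOR (p NOR p))))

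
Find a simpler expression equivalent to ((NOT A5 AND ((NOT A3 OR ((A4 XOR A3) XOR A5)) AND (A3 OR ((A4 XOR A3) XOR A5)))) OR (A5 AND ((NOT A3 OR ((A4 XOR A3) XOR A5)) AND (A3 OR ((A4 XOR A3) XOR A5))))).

By distribution ((E AND v) OR (E AND NOT v) = E) then distribution ((E OR v) AND (E OR NOT v) = E):
= ((A4 XOR A3) XOR A5)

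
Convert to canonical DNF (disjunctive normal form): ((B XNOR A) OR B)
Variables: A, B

(NOT A AND NOT B) OR (NOT A AND B) OR (A AND B)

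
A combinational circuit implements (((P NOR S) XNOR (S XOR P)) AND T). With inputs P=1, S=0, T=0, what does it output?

Substituting: (((1 NOR 0) XNOR (0 XOR 1)) AND 0)
= 0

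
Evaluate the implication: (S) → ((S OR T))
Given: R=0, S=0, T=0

Antecedent (S) = 0; consequent ((S OR T)) = 0.
0 → 0 = 1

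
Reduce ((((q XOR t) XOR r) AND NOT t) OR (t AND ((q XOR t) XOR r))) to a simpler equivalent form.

By distribution ((E AND v) OR (E AND NOT v) = E):
= ((q XOR t) XOR r)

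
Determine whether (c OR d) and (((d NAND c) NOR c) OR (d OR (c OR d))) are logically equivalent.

Yes, they are equivalent — the two output columns agree on all 4 assignments:
c | d | Expression 1 | Expression 2
-----------------------------------
0 | 0 | 0 | 0
0 | 1 | 1 | 1
1 | 0 | 1 | 1
1 | 1 | 1 | 1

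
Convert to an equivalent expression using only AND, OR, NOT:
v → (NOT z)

NOT v OR (NOT z)
(Implication elimination: A → B = NOT A OR B)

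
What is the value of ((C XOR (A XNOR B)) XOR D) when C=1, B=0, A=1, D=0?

Substituting: ((1 XOR (1 XNOR 0)) XOR 0)
= 1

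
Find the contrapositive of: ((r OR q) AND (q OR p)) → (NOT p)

Contrapositive: p → NOT ((r OR q) AND (q OR p))
Note: A statement and its contrapositive are logically equivalent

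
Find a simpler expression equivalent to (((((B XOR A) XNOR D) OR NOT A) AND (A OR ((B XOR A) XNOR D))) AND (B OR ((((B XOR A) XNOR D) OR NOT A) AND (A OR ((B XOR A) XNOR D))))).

By absorption (E AND (E OR v) = E) then distribution ((E OR v) AND (E OR NOT v) = E):
= ((B XOR A) XNOR D)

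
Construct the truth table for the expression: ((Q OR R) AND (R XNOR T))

R | T | Q | Output
------------------
0 | 0 | 0 | 0
0 | 0 | 1 | 1
0 | 1 | 0 | 0
0 | 1 | 1 | 0
1 | 0 | 0 | 0
1 | 0 | 1 | 0
1 | 1 | 0 | 1
1 | 1 | 1 | 1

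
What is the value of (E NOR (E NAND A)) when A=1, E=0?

Substituting: (0 NOR (0 NAND 1))
= 0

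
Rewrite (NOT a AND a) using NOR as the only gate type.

(((a NOR a) NOR (a NOR a)) NOR (a NOR a))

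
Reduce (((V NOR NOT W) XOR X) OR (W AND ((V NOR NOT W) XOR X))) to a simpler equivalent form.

By absorption (E OR (E AND v) = E):
= ((V NOR NOT W) XOR X)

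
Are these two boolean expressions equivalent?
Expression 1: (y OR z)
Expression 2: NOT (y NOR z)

Yes, they are equivalent — the two output columns agree on all 4 assignments:
z | y | Expression 1 | Expression 2
-----------------------------------
0 | 0 | 0 | 0
0 | 1 | 1 | 1
1 | 0 | 1 | 1
1 | 1 | 1 | 1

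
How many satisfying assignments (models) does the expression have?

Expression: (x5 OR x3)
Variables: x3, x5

Satisfying assignments: (0,1), (1,0), (1,1)
Count: 3 out of 4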